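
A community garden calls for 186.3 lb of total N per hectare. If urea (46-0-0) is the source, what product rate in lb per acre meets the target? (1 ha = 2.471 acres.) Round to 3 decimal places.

Product per hectare = 186.3 / 46% = 405 lb.
Convert to per acre: 405 × 0.404694 = 163.9013 lb.

163.901 lb of product per acre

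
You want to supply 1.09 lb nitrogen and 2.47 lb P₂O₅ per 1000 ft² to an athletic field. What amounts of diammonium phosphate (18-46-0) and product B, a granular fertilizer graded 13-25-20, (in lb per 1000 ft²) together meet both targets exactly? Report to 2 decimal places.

Let a = lb of diammonium phosphate, b = lb of product B (per 1000 ft²).
N: 0.18·a + 0.13·b = 1.09
P₂O₅: 0.46·a + 0.25·b = 2.47
From row1: a = (1.09 − 0.13·b) / 0.18.
Into row2: 0.46·(1.09 − 0.13·b)/0.18 + 0.25·b = 2.47 → b = 3.83784, a = 3.28378.

3.28 lb diammonium phosphate, 3.84 lb product B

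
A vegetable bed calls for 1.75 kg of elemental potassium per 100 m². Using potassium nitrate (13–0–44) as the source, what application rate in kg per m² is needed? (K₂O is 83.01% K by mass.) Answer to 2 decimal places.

0.05 kg of product per sq m

As K₂O: 1.75 / 0.8301 = 2.10818 kg per 100 m².
Product per 100 m² = 2.10818 / 44% = 4.79132 kg.
Convert to per m²: 4.79132 × 0.01 = 0.0479132 kg.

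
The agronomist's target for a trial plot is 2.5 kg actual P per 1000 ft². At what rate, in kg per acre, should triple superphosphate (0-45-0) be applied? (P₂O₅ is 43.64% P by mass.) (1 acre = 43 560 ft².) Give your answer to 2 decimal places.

As P₂O₅: 2.5 / 0.4364 = 5.72869 kg per 1000 ft².
Product per 1000 ft² = 5.72869 / 45% = 12.7304 kg.
Convert to per acre: 12.7304 × 43.56 = 554.537 kg.

554.54 kg of product per acre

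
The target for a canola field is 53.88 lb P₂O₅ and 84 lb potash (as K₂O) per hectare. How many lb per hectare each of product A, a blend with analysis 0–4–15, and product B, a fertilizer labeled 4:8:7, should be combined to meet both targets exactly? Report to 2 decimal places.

320.48 lb product A, 513.26 lb product B

With a, b = lb per hectare of product A and product B:
P₂O₅: 0.04·a + 0.08·b = 53.88
K₂O: 0.15·a + 0.07·b = 84
Solving simultaneously: a = 320.478, b = 513.261.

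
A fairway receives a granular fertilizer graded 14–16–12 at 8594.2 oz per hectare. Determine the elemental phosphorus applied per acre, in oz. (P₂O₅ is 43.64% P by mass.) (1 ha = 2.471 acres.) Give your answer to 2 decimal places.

242.85 oz P per acre

P₂O₅ per hectare = 8594.2 × 16% = 1375.07 oz.
Elemental P = 1375.07 × 0.4364 = 600.081 oz per hectare.
Convert to per acre: 600.081 × 0.404694 = 242.8496 oz.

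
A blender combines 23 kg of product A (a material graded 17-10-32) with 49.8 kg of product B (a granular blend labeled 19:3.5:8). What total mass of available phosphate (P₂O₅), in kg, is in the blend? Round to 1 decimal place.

P₂O₅ mass = 10%×23 + 3.5%×49.8 = 4.043 kg.

4.0 kg P₂O₅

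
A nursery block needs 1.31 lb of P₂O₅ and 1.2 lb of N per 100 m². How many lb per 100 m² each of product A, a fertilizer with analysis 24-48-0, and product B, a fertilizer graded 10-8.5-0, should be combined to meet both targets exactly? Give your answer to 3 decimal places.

Let a = lb of product A, b = lb of product B (per 100 m²).
P₂O₅: 0.48·a + 0.085·b = 1.31
N: 0.24·a + 0.1·b = 1.2
From row1: a = (1.31 − 0.085·b) / 0.48.
Into row2: 0.24·(1.31 − 0.085·b)/0.48 + 0.1·b = 1.2 → b = 9.47826, a = 1.05072.

1.051 lb product A, 9.478 lb product B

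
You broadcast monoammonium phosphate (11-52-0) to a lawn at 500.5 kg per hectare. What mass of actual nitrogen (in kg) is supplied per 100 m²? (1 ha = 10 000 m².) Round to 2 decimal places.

nitrogen per hectare = 500.5 × 11% = 55.055 kg.
Convert to per 100 m²: 55.055 × 0.01 = 0.55055 kg.

0.55 kg N per hundred sq m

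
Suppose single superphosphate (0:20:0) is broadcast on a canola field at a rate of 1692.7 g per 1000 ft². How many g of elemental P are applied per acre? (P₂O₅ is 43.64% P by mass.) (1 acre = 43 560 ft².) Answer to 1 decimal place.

P₂O₅ per 1000 ft² = 1692.7 × 20% = 338.54 g.
Elemental P = 338.54 × 0.4364 = 147.739 g per 1000 ft².
Convert to per acre: 147.739 × 43.56 = 6435.505 g.

6435.5 g P per acre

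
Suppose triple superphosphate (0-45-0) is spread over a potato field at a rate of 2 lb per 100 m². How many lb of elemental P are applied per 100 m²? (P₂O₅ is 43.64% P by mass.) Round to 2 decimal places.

P₂O₅ per 100 m² = 2 × 45% = 0.9 lb.
Elemental P = 0.9 × 0.4364 = 0.39276 lb per 100 m².

0.39 lb P per hundred sq m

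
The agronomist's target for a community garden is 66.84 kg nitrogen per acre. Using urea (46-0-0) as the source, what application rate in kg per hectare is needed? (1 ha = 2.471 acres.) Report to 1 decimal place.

359.0 kg of product per hectare

Product per acre = 66.84 / 46% = 145.304 kg.
Convert to per hectare: 145.304 × 2.471 = 359.047 kg.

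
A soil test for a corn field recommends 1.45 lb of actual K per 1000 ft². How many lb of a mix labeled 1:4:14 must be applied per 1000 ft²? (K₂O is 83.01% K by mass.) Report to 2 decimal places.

12.48 lb of product per thousand sq ft

As K₂O: 1.45 / 0.8301 = 1.74678 lb per 1000 ft².
Product per 1000 ft² = 1.74678 / 14% = 12.477 lb.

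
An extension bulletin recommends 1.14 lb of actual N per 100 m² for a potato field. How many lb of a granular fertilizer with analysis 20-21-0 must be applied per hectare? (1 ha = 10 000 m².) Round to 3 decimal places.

Product per 100 m² = 1.14 / 20% = 5.7 lb.
Convert to per hectare: 5.7 × 100 = 570 lb.

570.000 lb of product per hectare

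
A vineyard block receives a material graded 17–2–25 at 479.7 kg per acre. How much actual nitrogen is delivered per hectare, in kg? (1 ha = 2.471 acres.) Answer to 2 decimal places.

nitrogen per acre = 479.7 × 17% = 81.549 kg.
Convert to per hectare: 81.549 × 2.471 = 201.508 kg.

201.51 kg N per hectare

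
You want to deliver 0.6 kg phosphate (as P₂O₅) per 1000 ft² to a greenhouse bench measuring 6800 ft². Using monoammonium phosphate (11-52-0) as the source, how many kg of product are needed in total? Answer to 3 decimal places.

7.846 kg

Product per 1000 ft² = 0.6 / 52% = 1.15385 kg.
Total product = 1.15385 × 6800 / 1000 = 7.84615 kg.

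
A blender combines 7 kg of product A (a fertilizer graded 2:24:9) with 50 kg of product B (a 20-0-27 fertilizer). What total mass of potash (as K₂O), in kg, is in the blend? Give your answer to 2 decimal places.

K₂O mass = 9%×7 + 27%×50 = 14.13 kg.

14.13 kg K₂O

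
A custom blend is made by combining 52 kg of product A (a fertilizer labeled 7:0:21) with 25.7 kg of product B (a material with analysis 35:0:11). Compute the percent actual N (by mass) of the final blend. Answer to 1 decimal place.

Total mass = 52 + 25.7 = 77.7 kg.
N mass = 7%×52 + 35%×25.7 = 12.635 kg.
% N = 12.635 / 77.7 = 16.2613%.

16.3% N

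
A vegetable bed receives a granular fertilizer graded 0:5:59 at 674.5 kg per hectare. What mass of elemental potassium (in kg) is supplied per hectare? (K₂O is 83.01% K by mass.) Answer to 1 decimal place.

K₂O per hectare = 674.5 × 59% = 397.955 kg.
Elemental K = 397.955 × 0.8301 = 330.342 kg per hectare.

330.3 kg K per hectare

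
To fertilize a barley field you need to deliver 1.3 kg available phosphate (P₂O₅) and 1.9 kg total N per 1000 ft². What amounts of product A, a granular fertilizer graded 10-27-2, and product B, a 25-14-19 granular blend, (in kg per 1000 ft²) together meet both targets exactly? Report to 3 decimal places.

1.103 kg product A, 7.159 kg product B

Let a = kg of product A, b = kg of product B (per 1000 ft²).
P₂O₅: 0.27·a + 0.14·b = 1.3
N: 0.1·a + 0.25·b = 1.9
Eliminate a: (row1) − 0.27/0.1·(row2) → -0.535·b = -3.83, so b = 7.15888.
Back-substitute: a = (1.3 − 0.14·7.15888) / 0.27 = 1.1028.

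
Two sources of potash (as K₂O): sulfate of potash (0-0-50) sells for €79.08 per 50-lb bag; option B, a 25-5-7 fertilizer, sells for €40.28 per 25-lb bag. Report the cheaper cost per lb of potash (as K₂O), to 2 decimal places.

sulfate of potash: K₂O per bag = 50 × 50% = 25 lb; cost = 79.08 / 25 = €3.1632/lb K₂O.
option B: K₂O per bag = 25 × 7% = 1.75 lb; cost = 40.28 / 1.75 = €23.0171/lb K₂O.
sulfate of potash is cheaper.

€3.16 per lb K₂O (sulfate of potash)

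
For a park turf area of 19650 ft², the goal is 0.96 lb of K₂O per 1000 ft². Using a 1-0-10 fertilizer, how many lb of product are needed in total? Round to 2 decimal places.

188.64 lb

Product per 1000 ft² = 0.96 / 10% = 9.6 lb.
Total product = 9.6 × 19650 / 1000 = 188.64 lb.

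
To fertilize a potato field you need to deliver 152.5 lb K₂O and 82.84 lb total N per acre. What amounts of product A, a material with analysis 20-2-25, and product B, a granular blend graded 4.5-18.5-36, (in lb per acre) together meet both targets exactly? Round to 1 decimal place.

377.9 lb product A, 161.2 lb product B

Let a = lb of product A, b = lb of product B (per acre).
K₂O: 0.25·a + 0.36·b = 152.5
N: 0.2·a + 0.045·b = 82.84
Solving simultaneously: a = 377.941, b = 161.152.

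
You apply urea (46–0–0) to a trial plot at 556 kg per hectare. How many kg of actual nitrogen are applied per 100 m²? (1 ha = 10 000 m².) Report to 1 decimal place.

nitrogen per hectare = 556 × 46% = 255.76 kg.
Convert to per 100 m²: 255.76 × 0.01 = 2.5576 kg.

2.6 kg N per hundred sq m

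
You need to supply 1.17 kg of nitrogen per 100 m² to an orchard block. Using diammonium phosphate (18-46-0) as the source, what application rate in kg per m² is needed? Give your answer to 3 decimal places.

Product per 100 m² = 1.17 / 18% = 6.5 kg.
Convert to per m²: 6.5 × 0.01 = 0.065 kg.

0.065 kg of product per sq m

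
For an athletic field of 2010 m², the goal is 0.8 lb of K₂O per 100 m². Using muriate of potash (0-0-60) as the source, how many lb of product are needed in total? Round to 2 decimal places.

Product per 100 m² = 0.8 / 60% = 1.33333 lb.
Total product = 1.33333 × 2010 / 100 = 26.8 lb.

26.80 lb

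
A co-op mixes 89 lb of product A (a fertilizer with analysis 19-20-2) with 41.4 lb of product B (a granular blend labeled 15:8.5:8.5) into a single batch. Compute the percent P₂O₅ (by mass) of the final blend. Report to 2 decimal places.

16.35% P₂O₅

Total mass = 89 + 41.4 = 130.4 lb.
P₂O₅ mass = 20%×89 + 8.5%×41.4 = 21.319 lb.
% P₂O₅ = 21.319 / 130.4 = 16.3489%.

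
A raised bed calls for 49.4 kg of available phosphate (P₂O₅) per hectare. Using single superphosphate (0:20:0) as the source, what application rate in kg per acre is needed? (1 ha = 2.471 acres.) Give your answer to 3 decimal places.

99.960 kg of product per acre

Product per hectare = 49.4 / 20% = 247 kg.
Convert to per acre: 247 × 0.404694 = 99.9595 kg.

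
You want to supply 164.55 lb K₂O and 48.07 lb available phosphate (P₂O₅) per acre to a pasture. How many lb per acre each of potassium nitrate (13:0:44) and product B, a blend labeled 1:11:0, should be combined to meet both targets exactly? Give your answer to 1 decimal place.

Let a = lb of potassium nitrate, b = lb of product B (per acre).
K₂O: 0.44·a + 0·b = 164.55
P₂O₅: 0·a + 0.11·b = 48.07
Solving simultaneously: a = 373.977, b = 437.

374.0 lb potassium nitrate, 437.0 lb product B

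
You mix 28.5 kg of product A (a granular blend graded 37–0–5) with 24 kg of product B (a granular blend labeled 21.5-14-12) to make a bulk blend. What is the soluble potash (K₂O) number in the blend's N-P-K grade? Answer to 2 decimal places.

8.20% K₂O

Total mass = 28.5 + 24 = 52.5 kg.
K₂O mass = 5%×28.5 + 12%×24 = 4.305 kg.
% K₂O = 4.305 / 52.5 = 8.2%.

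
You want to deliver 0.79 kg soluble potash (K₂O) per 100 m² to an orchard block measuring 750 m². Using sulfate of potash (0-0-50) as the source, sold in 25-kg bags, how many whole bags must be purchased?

Product per 100 m² = 0.79 / 50% = 1.58 kg.
Total product = 1.58 × 750 / 100 = 11.85 kg.
Bags = ⌈11.85 / 25⌉ = 1.

1 bags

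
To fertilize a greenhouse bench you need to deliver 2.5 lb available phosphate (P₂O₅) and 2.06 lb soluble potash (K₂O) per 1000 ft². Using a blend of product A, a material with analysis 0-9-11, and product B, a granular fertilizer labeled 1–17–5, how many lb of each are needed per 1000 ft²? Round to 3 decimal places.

Per-1000 ft² balance (a = product A, b = product B):
P₂O₅: 0.09·a + 0.17·b = 2.5
K₂O: 0.11·a + 0.05·b = 2.06
Solving simultaneously: a = 15.8592, b = 6.30986.

15.859 lb product A, 6.310 lb product B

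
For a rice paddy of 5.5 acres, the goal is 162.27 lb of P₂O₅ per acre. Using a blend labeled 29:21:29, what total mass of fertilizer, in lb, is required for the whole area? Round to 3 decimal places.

4249.929 lb

Product per acre = 162.27 / 21% = 772.714 lb.
Total product = 772.714 × 5.5 = 4249.9286 lb.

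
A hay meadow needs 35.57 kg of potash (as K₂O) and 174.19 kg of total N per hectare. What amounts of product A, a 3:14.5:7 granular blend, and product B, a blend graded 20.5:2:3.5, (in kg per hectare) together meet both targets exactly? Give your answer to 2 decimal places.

89.86 kg product A, 836.56 kg product B

Let a = kg of product A, b = kg of product B (per hectare).
K₂O: 0.07·a + 0.035·b = 35.57
N: 0.03·a + 0.205·b = 174.19
Eliminate b: (row1) − 0.035/0.205·(row2) → 0.064878·a = 5.83024, so a = 89.8647.
Then b = (174.19 − 0.03·89.8647) / 0.205 = 836.556.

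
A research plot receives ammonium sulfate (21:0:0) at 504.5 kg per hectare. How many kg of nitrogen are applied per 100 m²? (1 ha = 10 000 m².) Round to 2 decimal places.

nitrogen per hectare = 504.5 × 21% = 105.945 kg.
Convert to per 100 m²: 105.945 × 0.01 = 1.05945 kg.

1.06 kg N per hundred sq m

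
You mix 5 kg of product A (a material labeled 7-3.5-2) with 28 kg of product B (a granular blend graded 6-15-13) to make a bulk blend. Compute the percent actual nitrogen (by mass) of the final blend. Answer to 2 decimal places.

Total mass = 5 + 28 = 33 kg.
N mass = 7%×5 + 6%×28 = 2.03 kg.
% N = 2.03 / 33 = 6.15152%.

6.15% N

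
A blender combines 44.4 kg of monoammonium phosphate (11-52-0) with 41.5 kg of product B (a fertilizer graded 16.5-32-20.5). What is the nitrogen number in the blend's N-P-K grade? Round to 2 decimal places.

13.66% N

Total mass = 44.4 + 41.5 = 85.9 kg.
N mass = 11%×44.4 + 16.5%×41.5 = 11.7315 kg.
% N = 11.7315 / 85.9 = 13.6572%.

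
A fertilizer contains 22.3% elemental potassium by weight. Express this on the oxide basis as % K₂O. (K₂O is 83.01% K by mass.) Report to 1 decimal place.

26.9% K₂O

%K₂O = 22.3 / 0.8301 = 26.8642%.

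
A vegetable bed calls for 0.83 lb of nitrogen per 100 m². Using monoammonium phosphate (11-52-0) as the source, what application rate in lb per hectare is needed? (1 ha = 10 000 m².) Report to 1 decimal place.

754.5 lb of product per hectare

Product per 100 m² = 0.83 / 11% = 7.54545 lb.
Convert to per hectare: 7.54545 × 100 = 754.545 lb.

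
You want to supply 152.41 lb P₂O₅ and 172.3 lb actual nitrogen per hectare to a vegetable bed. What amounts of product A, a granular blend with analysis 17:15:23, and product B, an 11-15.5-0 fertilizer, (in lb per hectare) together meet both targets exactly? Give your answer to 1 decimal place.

Let a = lb of product A, b = lb of product B (per hectare).
P₂O₅: 0.15·a + 0.155·b = 152.41
N: 0.17·a + 0.11·b = 172.3
From row1: a = (152.41 − 0.155·b) / 0.15.
Into row2: 0.17·(152.41 − 0.155·b)/0.15 + 0.11·b = 172.3 → b = 6.56853, a = 1009.28.

1009.3 lb product A, 6.6 lb product B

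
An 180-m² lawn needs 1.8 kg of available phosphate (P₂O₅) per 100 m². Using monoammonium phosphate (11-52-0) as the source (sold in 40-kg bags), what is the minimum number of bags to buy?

Product per 100 m² = 1.8 / 52% = 3.46154 kg.
Total product = 3.46154 × 180 / 100 = 6.23077 kg.
Bags = ⌈6.23077 / 40⌉ = 1.

1 bags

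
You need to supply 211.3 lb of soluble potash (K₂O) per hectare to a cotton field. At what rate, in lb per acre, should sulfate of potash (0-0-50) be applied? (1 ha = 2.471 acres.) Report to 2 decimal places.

171.02 lb of product per acre

Product per hectare = 211.3 / 50% = 422.6 lb.
Convert to per acre: 422.6 × 0.404694 = 171.024 lb.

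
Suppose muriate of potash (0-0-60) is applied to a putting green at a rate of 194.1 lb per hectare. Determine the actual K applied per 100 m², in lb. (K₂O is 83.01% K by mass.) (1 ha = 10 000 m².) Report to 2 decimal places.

0.97 lb K per hundred sq m

K₂O per hectare = 194.1 × 60% = 116.46 lb.
Elemental K = 116.46 × 0.8301 = 96.6734 lb per hectare.
Convert to per 100 m²: 96.6734 × 0.01 = 0.966734 lb.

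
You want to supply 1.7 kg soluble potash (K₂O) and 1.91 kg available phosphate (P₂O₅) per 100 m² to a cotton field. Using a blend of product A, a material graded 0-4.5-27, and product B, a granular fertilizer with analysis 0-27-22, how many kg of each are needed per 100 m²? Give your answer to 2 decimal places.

With a, b = kg per 100 m² of product A and product B:
K₂O: 0.27·a + 0.22·b = 1.7
P₂O₅: 0.045·a + 0.27·b = 1.91
Eliminate b: (row1) − 0.22/0.27·(row2) → 0.233333·a = 0.143704, so a = 0.615873.
Then b = (1.91 − 0.045·0.615873) / 0.27 = 6.97143.

0.62 kg product A, 6.97 kg product B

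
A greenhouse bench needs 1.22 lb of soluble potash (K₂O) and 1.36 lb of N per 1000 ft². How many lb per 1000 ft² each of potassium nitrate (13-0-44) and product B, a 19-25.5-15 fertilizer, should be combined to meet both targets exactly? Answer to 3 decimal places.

Let a = lb of potassium nitrate, b = lb of product B (per 1000 ft²).
K₂O: 0.44·a + 0.15·b = 1.22
N: 0.13·a + 0.19·b = 1.36
From row1: a = (1.22 − 0.15·b) / 0.44.
Into row2: 0.13·(1.22 − 0.15·b)/0.44 + 0.19·b = 1.36 → b = 6.86115, a = 0.433697.

0.434 lb potassium nitrate, 6.861 lb product B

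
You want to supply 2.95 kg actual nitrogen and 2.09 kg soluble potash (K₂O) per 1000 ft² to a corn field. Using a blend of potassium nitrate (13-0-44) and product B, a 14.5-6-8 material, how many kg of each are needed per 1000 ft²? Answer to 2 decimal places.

Let a = kg of potassium nitrate, b = kg of product B (per 1000 ft²).
N: 0.13·a + 0.145·b = 2.95
K₂O: 0.44·a + 0.08·b = 2.09
Eliminate a: (row1) − 0.13/0.44·(row2) → 0.121364·b = 2.3325, so b = 19.2191.
Back-substitute: a = (2.95 − 0.145·19.2191) / 0.13 = 1.25562.

1.26 kg potassium nitrate, 19.22 kg product B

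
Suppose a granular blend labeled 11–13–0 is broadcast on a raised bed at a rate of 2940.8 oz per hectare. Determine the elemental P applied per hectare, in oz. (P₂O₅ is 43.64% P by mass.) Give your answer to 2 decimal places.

166.84 oz P per hectare

P₂O₅ per hectare = 2940.8 × 13% = 382.304 oz.
Elemental P = 382.304 × 0.4364 = 166.837 oz per hectare.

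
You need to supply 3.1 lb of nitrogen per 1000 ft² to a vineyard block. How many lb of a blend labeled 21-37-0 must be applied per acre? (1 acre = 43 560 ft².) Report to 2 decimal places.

Product per 1000 ft² = 3.1 / 21% = 14.7619 lb.
Convert to per acre: 14.7619 × 43.56 = 643.029 lb.

643.03 lb of product per acre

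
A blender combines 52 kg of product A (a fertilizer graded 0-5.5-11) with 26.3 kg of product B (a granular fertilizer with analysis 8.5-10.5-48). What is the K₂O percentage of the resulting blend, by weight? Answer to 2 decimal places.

Total mass = 52 + 26.3 = 78.3 kg.
K₂O mass = 11%×52 + 48%×26.3 = 18.344 kg.
% K₂O = 18.344 / 78.3 = 23.4278%.

23.43% K₂O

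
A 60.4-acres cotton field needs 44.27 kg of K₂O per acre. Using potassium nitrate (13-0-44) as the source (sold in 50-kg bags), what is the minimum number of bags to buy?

Product per acre = 44.27 / 44% = 100.614 kg.
Total product = 100.614 × 60.4 = 6077.06 kg.
Bags = ⌈6077.06 / 50⌉ = 122.

122 bags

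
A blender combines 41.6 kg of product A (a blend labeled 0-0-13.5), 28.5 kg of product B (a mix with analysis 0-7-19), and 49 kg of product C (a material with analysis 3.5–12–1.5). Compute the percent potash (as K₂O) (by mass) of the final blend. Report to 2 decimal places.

9.88% K₂O

Total mass = 41.6 + 28.5 + 49 = 119.1 kg.
K₂O mass = 13.5%×41.6 + 19%×28.5 + 1.5%×49 = 11.766 kg.
% K₂O = 11.766 / 119.1 = 9.87909%.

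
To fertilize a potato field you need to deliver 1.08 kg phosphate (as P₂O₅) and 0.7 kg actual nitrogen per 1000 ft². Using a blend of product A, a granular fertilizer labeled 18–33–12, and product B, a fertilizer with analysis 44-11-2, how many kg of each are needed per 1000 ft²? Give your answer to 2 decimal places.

3.18 kg product A, 0.29 kg product B

Per-1000 ft² balance (a = product A, b = product B):
P₂O₅: 0.33·a + 0.11·b = 1.08
N: 0.18·a + 0.44·b = 0.7
From row1: a = (1.08 − 0.11·b) / 0.33.
Into row2: 0.18·(1.08 − 0.11·b)/0.33 + 0.44·b = 0.7 → b = 0.291866, a = 3.17544.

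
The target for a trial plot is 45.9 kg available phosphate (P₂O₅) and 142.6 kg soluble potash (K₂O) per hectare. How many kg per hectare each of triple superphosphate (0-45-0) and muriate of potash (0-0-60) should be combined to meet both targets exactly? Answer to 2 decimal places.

With a, b = kg per hectare of triple superphosphate and muriate of potash:
P₂O₅: 0.45·a + 0·b = 45.9
K₂O: 0·a + 0.6·b = 142.6
Solving simultaneously: a = 102, b = 237.667.

102.00 kg triple superphosphate, 237.67 kg muriate of potash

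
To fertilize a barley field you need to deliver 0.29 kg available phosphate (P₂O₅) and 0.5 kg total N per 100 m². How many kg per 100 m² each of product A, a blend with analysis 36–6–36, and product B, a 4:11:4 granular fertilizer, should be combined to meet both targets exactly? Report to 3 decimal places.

Per-100 m² balance (a = product A, b = product B):
P₂O₅: 0.06·a + 0.11·b = 0.29
N: 0.36·a + 0.04·b = 0.5
Solving simultaneously: a = 1.16667, b = 2.

1.167 kg product A, 2.000 kg product B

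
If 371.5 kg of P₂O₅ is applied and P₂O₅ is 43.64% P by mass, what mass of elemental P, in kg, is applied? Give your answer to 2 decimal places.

162.12 kg P

P = 371.5 × 0.4364 = 162.123 kg.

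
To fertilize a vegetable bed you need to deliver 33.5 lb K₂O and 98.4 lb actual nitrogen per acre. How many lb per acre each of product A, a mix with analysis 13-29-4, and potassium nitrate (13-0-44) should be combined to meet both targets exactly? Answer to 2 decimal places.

748.87 lb product A, 8.06 lb potassium nitrate

With a, b = lb per acre of product A and potassium nitrate:
K₂O: 0.04·a + 0.44·b = 33.5
N: 0.13·a + 0.13·b = 98.4
Eliminate a: (row1) − 0.04/0.13·(row2) → 0.4·b = 3.22308, so b = 8.05769.
Back-substitute: a = (33.5 − 0.44·8.05769) / 0.04 = 748.865.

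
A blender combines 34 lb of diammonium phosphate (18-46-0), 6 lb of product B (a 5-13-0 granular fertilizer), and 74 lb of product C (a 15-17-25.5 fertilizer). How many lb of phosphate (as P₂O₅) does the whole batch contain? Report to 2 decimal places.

P₂O₅ mass = 46%×34 + 13%×6 + 17%×74 = 29 lb.

29.00 lb P₂O₅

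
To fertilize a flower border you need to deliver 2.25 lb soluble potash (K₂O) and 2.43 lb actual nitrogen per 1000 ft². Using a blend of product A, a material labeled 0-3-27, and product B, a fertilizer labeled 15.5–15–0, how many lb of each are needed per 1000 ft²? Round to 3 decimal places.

Per-1000 ft² balance (a = product A, b = product B):
K₂O: 0.27·a + 0·b = 2.25
N: 0·a + 0.155·b = 2.43
Solving simultaneously: a = 8.33333, b = 15.6774.

8.333 lb product A, 15.677 lb product B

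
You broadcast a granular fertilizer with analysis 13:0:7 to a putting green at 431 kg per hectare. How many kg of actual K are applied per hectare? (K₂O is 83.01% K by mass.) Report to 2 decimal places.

K₂O per hectare = 431 × 7% = 30.17 kg.
Elemental K = 30.17 × 0.8301 = 25.0441 kg per hectare.

25.04 kg K per hectare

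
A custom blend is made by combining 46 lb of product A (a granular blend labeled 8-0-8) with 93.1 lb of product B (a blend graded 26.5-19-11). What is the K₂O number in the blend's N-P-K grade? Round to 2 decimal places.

10.01% K₂O

Total mass = 46 + 93.1 = 139.1 lb.
K₂O mass = 8%×46 + 11%×93.1 = 13.921 lb.
% K₂O = 13.921 / 139.1 = 10.0079%.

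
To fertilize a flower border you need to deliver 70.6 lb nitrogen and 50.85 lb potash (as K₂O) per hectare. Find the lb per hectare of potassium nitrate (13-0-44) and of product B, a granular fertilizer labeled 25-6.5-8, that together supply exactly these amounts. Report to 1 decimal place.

Per-hectare balance (a = potassium nitrate, b = product B):
N: 0.13·a + 0.25·b = 70.6
K₂O: 0.44·a + 0.08·b = 50.85
Eliminate a: (row1) − 0.13/0.44·(row2) → 0.226364·b = 55.5761, so b = 245.517.
Back-substitute: a = (70.6 − 0.25·245.517) / 0.13 = 70.9287.

70.9 lb potassium nitrate, 245.5 lb product B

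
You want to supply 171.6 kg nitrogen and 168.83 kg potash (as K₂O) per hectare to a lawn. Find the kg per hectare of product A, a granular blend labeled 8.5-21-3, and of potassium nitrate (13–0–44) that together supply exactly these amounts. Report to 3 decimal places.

Let a = kg of product A, b = kg of potassium nitrate (per hectare).
N: 0.085·a + 0.13·b = 171.6
K₂O: 0.03·a + 0.44·b = 168.83
From row1: a = (171.6 − 0.13·b) / 0.085.
Into row2: 0.03·(171.6 − 0.13·b)/0.085 + 0.44·b = 168.83 → b = 274.70299, a = 1598.6896.

1598.690 kg product A, 274.703 kg potassium nitrate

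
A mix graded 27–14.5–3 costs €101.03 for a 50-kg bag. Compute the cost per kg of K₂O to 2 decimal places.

€67.35 per kg K₂O

K₂O in bag = 50 × 3% = 1.5 kg.
Cost per kg K₂O = €101.03 / 1.5 = €67.3533.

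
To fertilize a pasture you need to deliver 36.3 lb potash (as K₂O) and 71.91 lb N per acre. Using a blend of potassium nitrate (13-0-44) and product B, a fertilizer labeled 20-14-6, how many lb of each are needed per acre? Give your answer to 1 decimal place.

36.7 lb potassium nitrate, 335.7 lb product B

Per-acre balance (a = potassium nitrate, b = product B):
K₂O: 0.44·a + 0.06·b = 36.3
N: 0.13·a + 0.2·b = 71.91
Eliminate b: (row1) − 0.06/0.2·(row2) → 0.401·a = 14.727, so a = 36.7257.
Then b = (71.91 − 0.13·36.7257) / 0.2 = 335.678.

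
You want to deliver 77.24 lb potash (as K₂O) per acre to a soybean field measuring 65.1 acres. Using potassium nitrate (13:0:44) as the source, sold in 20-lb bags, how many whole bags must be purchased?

Product per acre = 77.24 / 44% = 175.545 lb.
Total product = 175.545 × 65.1 = 11428 lb.
Bags = ⌈11428 / 20⌉ = 572.

572 bags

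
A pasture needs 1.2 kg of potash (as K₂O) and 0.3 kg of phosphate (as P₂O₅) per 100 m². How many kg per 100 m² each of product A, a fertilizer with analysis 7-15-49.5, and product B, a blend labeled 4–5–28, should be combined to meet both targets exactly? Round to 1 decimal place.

With a, b = kg per 100 m² of product A and product B:
K₂O: 0.495·a + 0.28·b = 1.2
P₂O₅: 0.15·a + 0.05·b = 0.3
Solving simultaneously: a = 1.3913, b = 1.82609.

1.4 kg product A, 1.8 kg product B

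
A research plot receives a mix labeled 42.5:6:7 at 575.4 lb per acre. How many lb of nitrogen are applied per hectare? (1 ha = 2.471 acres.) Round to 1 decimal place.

nitrogen per acre = 575.4 × 42.5% = 244.545 lb.
Convert to per hectare: 244.545 × 2.471 = 604.271 lb.

604.3 lb N per hectare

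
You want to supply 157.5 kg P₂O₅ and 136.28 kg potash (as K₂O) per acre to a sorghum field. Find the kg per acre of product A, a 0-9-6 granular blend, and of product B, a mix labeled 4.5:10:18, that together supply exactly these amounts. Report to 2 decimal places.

Per-acre balance (a = product A, b = product B):
P₂O₅: 0.09·a + 0.1·b = 157.5
K₂O: 0.06·a + 0.18·b = 136.28
Eliminate a: (row1) − 0.09/0.06·(row2) → -0.17·b = -46.92, so b = 276.
Back-substitute: a = (157.5 − 0.1·276) / 0.09 = 1443.333.

1443.33 kg product A, 276.00 kg product B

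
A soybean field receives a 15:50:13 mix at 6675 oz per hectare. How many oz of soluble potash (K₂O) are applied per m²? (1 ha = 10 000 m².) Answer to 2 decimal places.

K₂O per hectare = 6675 × 13% = 867.75 oz.
Convert to per m²: 867.75 × 0.0001 = 0.086775 oz.

0.09 oz K₂O per sq m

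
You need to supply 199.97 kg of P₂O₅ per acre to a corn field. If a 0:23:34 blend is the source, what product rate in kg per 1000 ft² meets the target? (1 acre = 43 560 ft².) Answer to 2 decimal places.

19.96 kg of product per thousand sq ft

Product per acre = 199.97 / 23% = 869.435 kg.
Convert to per 1000 ft²: 869.435 × 0.0229568 = 19.9595 kg.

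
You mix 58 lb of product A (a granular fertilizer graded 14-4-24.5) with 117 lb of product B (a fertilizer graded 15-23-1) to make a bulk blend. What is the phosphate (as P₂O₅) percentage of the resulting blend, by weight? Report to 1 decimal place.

16.7% P₂O₅

Total mass = 58 + 117 = 175 lb.
P₂O₅ mass = 4%×58 + 23%×117 = 29.23 lb.
% P₂O₅ = 29.23 / 175 = 16.7029%.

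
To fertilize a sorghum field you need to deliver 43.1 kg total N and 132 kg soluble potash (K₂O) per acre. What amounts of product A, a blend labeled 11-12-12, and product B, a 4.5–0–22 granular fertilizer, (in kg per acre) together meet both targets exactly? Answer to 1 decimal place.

Per-acre balance (a = product A, b = product B):
N: 0.11·a + 0.045·b = 43.1
K₂O: 0.12·a + 0.22·b = 132
From row1: a = (43.1 − 0.045·b) / 0.11.
Into row2: 0.12·(43.1 − 0.045·b)/0.11 + 0.22·b = 132 → b = 497.234, a = 188.404.

188.4 kg product A, 497.2 kg product B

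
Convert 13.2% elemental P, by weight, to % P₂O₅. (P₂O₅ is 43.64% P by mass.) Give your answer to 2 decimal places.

30.25% P₂O₅

%P₂O₅ = 13.2 / 0.4364 = 30.2475%.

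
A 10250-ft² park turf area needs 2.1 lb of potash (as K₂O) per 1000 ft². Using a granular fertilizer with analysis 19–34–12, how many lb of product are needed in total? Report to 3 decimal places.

Product per 1000 ft² = 2.1 / 12% = 17.5 lb.
Total product = 17.5 × 10250 / 1000 = 179.375 lb.

179.375 lb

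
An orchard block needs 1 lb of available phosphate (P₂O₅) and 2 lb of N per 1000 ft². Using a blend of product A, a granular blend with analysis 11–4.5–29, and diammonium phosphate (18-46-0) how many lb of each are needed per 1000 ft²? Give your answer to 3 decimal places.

17.412 lb product A, 0.471 lb diammonium phosphate

Let a = lb of product A, b = lb of diammonium phosphate (per 1000 ft²).
P₂O₅: 0.045·a + 0.46·b = 1
N: 0.11·a + 0.18·b = 2
From row1: a = (1 − 0.46·b) / 0.045.
Into row2: 0.11·(1 − 0.46·b)/0.045 + 0.18·b = 2 → b = 0.470588, a = 17.4118.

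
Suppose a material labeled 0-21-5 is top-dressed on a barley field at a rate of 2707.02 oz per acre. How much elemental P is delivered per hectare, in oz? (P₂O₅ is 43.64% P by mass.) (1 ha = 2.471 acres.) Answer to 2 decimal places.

P₂O₅ per acre = 2707.02 × 21% = 568.474 oz.
Elemental P = 568.474 × 0.4364 = 248.082 oz per acre.
Convert to per hectare: 248.082 × 2.471 = 613.011 oz.

613.01 oz P per hectare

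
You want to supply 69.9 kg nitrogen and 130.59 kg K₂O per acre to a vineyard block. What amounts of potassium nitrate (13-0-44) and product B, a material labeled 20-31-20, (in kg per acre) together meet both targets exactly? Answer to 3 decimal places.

195.774 kg potassium nitrate, 222.247 kg product B

With a, b = kg per acre of potassium nitrate and product B:
N: 0.13·a + 0.2·b = 69.9
K₂O: 0.44·a + 0.2·b = 130.59
From row1: a = (69.9 − 0.2·b) / 0.13.
Into row2: 0.44·(69.9 − 0.2·b)/0.13 + 0.2·b = 130.59 → b = 222.2468, a = 195.7742.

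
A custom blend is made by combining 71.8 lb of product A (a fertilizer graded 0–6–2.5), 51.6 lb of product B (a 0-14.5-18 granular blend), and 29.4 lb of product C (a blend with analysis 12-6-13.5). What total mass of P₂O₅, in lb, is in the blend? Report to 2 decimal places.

13.55 lb P₂O₅

P₂O₅ mass = 6%×71.8 + 14.5%×51.6 + 6%×29.4 = 13.554 lb.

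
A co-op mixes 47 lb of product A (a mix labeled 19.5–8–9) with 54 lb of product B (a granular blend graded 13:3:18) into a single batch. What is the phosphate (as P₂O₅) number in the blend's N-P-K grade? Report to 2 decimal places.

5.33% P₂O₅

Total mass = 47 + 54 = 101 lb.
P₂O₅ mass = 8%×47 + 3%×54 = 5.38 lb.
% P₂O₅ = 5.38 / 101 = 5.32673%.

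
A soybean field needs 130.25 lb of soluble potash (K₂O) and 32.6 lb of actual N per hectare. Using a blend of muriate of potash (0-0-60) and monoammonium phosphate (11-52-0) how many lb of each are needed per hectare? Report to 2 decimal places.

217.08 lb muriate of potash, 296.36 lb monoammonium phosphate

Per-hectare balance (a = muriate of potash, b = monoammonium phosphate):
K₂O: 0.6·a + 0·b = 130.25
N: 0·a + 0.11·b = 32.6
Solving simultaneously: a = 217.083, b = 296.364.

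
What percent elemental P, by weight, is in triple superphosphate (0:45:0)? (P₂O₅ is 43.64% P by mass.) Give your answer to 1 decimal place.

19.6% P

%P = 45 × 0.4364 = 19.638%.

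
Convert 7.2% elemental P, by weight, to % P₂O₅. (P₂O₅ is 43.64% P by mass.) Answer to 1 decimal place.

%P₂O₅ = 7.2 / 0.4364 = 16.4986%.

16.5% P₂O₅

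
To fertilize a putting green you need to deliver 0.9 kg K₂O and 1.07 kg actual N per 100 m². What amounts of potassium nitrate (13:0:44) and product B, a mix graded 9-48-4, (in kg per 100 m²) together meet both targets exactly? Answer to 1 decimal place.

1.1 kg potassium nitrate, 10.3 kg product B

With a, b = kg per 100 m² of potassium nitrate and product B:
K₂O: 0.44·a + 0.04·b = 0.9
N: 0.13·a + 0.09·b = 1.07
From row1: a = (0.9 − 0.04·b) / 0.44.
Into row2: 0.13·(0.9 − 0.04·b)/0.44 + 0.09·b = 1.07 → b = 10.2849, a = 1.11047.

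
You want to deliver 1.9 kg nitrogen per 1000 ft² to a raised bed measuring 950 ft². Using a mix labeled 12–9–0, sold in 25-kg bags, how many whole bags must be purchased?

Product per 1000 ft² = 1.9 / 12% = 15.8333 kg.
Total product = 15.8333 × 950 / 1000 = 15.0417 kg.
Bags = ⌈15.0417 / 25⌉ = 1.

1 bags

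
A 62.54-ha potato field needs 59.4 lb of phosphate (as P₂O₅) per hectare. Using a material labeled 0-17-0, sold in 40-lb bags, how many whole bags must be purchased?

Product per hectare = 59.4 / 17% = 349.412 lb.
Total product = 349.412 × 62.54 = 21852.2 lb.
Bags = ⌈21852.2 / 40⌉ = 547.

547 bags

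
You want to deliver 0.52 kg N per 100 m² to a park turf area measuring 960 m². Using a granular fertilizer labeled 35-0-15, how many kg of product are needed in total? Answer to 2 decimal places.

Product per 100 m² = 0.52 / 35% = 1.48571 kg.
Total product = 1.48571 × 960 / 100 = 14.2629 kg.

14.26 kg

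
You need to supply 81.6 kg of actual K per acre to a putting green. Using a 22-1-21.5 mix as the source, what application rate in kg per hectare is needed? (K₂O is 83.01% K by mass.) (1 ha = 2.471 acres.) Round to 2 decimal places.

1129.78 kg of product per hectare

As K₂O: 81.6 / 0.8301 = 98.3014 kg per acre.
Product per acre = 98.3014 / 21.5% = 457.216 kg.
Convert to per hectare: 457.216 × 2.471 = 1129.7804 kg.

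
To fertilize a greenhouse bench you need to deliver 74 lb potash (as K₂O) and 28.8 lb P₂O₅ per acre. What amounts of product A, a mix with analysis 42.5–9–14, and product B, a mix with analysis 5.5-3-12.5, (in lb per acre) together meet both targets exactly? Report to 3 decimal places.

195.745 lb product A, 372.766 lb product B

Let a = lb of product A, b = lb of product B (per acre).
K₂O: 0.14·a + 0.125·b = 74
P₂O₅: 0.09·a + 0.03·b = 28.8
Eliminate a: (row1) − 0.14/0.09·(row2) → 0.0783333·b = 29.2, so b = 372.76596.
Back-substitute: a = (74 − 0.125·372.76596) / 0.14 = 195.7447.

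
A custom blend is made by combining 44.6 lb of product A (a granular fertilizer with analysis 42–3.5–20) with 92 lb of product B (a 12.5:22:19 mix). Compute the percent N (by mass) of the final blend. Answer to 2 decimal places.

Total mass = 44.6 + 92 = 136.6 lb.
N mass = 42%×44.6 + 12.5%×92 = 30.232 lb.
% N = 30.232 / 136.6 = 22.1318%.

22.13% N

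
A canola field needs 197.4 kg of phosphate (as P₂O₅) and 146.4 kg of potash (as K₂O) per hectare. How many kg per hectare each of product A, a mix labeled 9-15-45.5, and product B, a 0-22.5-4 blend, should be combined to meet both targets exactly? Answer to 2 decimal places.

Per-hectare balance (a = product A, b = product B):
P₂O₅: 0.15·a + 0.225·b = 197.4
K₂O: 0.455·a + 0.04·b = 146.4
Eliminate b: (row1) − 0.225/0.04·(row2) → -2.40938·a = -626.1, so a = 259.8599.
Then b = (146.4 − 0.455·259.8599) / 0.04 = 704.093.

259.86 kg product A, 704.09 kg product B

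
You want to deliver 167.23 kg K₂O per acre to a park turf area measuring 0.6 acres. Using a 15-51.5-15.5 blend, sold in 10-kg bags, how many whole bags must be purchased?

Product per acre = 167.23 / 15.5% = 1078.9 kg.
Total product = 1078.9 × 0.6 = 647.342 kg.
Bags = ⌈647.342 / 10⌉ = 65.

65 bags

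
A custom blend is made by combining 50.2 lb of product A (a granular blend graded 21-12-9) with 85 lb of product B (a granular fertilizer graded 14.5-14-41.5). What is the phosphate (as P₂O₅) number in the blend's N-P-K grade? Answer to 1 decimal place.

Total mass = 50.2 + 85 = 135.2 lb.
P₂O₅ mass = 12%×50.2 + 14%×85 = 17.924 lb.
% P₂O₅ = 17.924 / 135.2 = 13.2574%.

13.3% P₂O₅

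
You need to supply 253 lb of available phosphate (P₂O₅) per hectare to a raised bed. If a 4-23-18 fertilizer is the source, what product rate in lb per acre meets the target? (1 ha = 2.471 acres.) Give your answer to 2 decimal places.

Product per hectare = 253 / 23% = 1100 lb.
Convert to per acre: 1100 × 0.404694 = 445.164 lb.

445.16 lb of product per acre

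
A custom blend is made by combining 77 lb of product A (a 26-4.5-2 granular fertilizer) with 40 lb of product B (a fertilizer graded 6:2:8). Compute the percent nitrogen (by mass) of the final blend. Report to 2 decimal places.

19.16% N

Total mass = 77 + 40 = 117 lb.
N mass = 26%×77 + 6%×40 = 22.42 lb.
% N = 22.42 / 117 = 19.1624%.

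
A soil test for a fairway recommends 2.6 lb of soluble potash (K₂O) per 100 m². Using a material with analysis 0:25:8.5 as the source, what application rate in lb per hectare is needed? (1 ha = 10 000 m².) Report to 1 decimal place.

3058.8 lb of product per hectare

Product per 100 m² = 2.6 / 8.5% = 30.5882 lb.
Convert to per hectare: 30.5882 × 100 = 3058.82 lb.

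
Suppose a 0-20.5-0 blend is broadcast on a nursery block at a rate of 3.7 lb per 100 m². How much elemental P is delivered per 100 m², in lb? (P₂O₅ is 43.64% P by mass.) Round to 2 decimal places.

P₂O₅ per 100 m² = 3.7 × 20.5% = 0.7585 lb.
Elemental P = 0.7585 × 0.4364 = 0.331009 lb per 100 m².

0.33 lb P per hundred sq m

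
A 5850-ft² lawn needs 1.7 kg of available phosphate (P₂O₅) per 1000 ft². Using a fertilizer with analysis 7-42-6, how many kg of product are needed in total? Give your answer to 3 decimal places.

23.679 kg

Product per 1000 ft² = 1.7 / 42% = 4.04762 kg.
Total product = 4.04762 × 5850 / 1000 = 23.6786 kg.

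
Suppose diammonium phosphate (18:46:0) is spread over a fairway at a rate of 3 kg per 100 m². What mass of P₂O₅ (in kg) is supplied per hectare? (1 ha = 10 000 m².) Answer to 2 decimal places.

P₂O₅ per 100 m² = 3 × 46% = 1.38 kg.
Convert to per hectare: 1.38 × 100 = 138 kg.

138.00 kg P₂O₅ per hectare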